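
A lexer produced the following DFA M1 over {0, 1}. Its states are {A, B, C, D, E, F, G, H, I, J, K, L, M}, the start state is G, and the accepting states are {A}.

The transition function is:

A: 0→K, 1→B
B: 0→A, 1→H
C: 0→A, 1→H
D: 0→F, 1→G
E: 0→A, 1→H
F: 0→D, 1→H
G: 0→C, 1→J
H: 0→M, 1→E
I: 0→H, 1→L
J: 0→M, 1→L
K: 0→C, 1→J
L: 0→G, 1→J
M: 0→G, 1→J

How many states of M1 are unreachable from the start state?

Starting at G and following transitions, the reachable set is {A, B, C, E, G, H, J, K, L, M}. That leaves D, F, I unreachable — 3 in total.

3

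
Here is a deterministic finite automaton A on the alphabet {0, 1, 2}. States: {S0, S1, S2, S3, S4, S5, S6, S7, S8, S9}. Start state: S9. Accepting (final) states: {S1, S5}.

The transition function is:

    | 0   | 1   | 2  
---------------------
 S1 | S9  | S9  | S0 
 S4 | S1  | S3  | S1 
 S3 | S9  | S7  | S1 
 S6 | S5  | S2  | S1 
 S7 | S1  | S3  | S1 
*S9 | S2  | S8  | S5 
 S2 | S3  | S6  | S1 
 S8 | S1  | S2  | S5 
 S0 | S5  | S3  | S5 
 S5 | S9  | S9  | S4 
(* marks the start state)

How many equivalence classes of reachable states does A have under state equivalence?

3

Start with accepting vs non-accepting: {S1,S5} | {S0,S2,S3,S4,S6,S7,S8,S9}.
On input 0, block {S0,S2,S3,S4,S6,S7,S8,S9} splits into {S0,S4,S6,S7,S8} and {S2,S3,S9}.
No further refinement is possible. Final partition (3 blocks): {S1,S5} | {S0,S4,S6,S7,S8} | {S2,S3,S9}.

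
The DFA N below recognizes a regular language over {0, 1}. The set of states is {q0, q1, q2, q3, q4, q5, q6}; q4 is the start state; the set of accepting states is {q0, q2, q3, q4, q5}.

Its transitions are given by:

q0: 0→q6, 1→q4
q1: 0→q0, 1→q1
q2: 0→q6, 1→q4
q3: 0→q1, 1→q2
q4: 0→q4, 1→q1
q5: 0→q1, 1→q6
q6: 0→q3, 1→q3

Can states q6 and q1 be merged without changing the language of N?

No

States {q5} cannot be reached from the start state, so discard them.
P0 = {q0,q2,q3,q4} | {q1,q6}.
Split {q0,q2,q3,q4} by δ(·,0) → {q0,q2,q3} and {q4}.
On input 1, block {q0,q2,q3} splits into {q0,q2} and {q3}.
Split {q1,q6} by δ(·,0) → {q1} and {q6}.
No further refinement is possible. Final partition (5 blocks): {q0,q2} | {q1} | {q4} | {q3} | {q6}.
q6 and q1 end up in different blocks, so they are distinguishable. For instance, the string '1' is accepted from only q6.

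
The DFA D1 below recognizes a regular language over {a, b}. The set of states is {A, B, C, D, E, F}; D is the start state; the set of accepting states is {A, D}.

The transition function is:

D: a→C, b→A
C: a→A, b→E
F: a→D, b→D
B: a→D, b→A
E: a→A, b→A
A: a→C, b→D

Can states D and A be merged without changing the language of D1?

Reachable states from the start: {A,C,D,E}. Unreachable: {B,F} — drop them.
Initial partition by acceptance: {A,D} | {C,E}.
Split {C,E} by δ(·,b) → {C} and {E}.
No further refinement is possible. Final partition (3 blocks): {A,D} | {C} | {E}.
D and A lie in the same block of the stable partition, so they are equivalent — no string distinguishes them.

Yes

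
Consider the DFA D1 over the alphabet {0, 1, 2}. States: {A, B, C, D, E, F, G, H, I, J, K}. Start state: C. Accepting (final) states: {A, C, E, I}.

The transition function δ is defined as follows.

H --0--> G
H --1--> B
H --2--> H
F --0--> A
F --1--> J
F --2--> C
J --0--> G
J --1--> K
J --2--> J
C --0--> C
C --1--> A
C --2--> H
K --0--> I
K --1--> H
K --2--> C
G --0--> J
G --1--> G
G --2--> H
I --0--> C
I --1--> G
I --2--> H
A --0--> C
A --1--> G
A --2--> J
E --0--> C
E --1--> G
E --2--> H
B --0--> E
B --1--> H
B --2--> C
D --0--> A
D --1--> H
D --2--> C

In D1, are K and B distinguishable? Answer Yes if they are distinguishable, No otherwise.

States {D,F} cannot be reached from the start state, so discard them.
P0 = {A,C,E,I} | {B,G,H,J,K}.
On input 1, block {A,C,E,I} splits into {A,E,I} and {C}.
On input 0, block {B,G,H,J,K} splits into {G,H,J} and {B,K}.
Split {G,H,J} by δ(·,1) → {H,J} and {G}.
Stable partition: {A,E,I} | {H,J} | {C} | {B,K} | {G} — 5 equivalence classes.
K and B lie in the same block of the stable partition, so they are equivalent — no string distinguishes them.

No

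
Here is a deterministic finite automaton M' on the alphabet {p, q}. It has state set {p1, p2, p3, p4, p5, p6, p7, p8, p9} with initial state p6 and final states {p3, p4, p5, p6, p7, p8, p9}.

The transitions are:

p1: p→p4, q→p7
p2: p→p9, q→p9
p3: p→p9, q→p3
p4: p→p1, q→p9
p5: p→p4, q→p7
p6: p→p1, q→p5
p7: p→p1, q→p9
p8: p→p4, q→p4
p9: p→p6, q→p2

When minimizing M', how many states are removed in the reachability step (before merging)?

2

Starting at p6 and following transitions, the reachable set is {p1, p2, p4, p5, p6, p7, p9}. That leaves p3, p8 unreachable — 2 in total.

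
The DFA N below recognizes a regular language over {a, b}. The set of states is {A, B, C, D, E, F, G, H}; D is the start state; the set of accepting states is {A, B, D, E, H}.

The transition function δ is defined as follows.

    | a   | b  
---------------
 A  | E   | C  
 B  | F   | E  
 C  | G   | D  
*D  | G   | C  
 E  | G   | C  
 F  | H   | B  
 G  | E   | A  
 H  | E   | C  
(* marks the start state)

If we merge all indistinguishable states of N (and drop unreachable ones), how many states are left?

4

Reachable states from the start: {A,C,D,E,G}. Unreachable: {B,F,H} — drop them.
P0 = {A,D,E} | {C,G}.
Split {A,D,E} by δ(·,a) → {D,E} and {A}.
Split {C,G} by δ(·,a) → {C} and {G}.
No further refinement is possible. Final partition (4 blocks): {D,E} | {C} | {A} | {G}.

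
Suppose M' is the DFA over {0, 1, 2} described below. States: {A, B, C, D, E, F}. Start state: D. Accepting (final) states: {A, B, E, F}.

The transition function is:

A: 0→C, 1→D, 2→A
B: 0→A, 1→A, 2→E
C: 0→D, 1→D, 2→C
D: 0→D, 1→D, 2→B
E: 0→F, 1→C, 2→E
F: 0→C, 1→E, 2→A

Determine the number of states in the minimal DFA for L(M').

6

Start with accepting vs non-accepting: {A,B,E,F} | {C,D}.
Split {A,B,E,F} by δ(·,0) → {A,F} and {B,E}.
Split {A,F} by δ(·,1) → {A} and {F}.
On input 2, block {C,D} splits into {C} and {D}.
Split {B,E} by δ(·,0) → {B} and {E}.
The partition is now stable with 6 blocks: {A} | {C} | {B} | {F} | {D} | {E}.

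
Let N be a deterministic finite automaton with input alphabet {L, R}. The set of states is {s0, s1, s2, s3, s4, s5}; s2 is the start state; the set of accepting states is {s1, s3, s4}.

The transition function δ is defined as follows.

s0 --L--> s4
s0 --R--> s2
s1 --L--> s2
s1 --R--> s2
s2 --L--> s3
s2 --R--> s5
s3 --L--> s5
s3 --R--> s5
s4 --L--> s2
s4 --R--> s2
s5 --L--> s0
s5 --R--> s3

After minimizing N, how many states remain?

5

First remove the unreachable states {s1}; 5 states remain.
Initial partition by acceptance: {s3,s4} | {s0,s2,s5}.
Refine {s0,s2,s5} on symbol L: members go to different blocks, giving {s0,s2} and {s5}.
On input L, block {s3,s4} splits into {s3} and {s4}.
Refine {s0,s2} on symbol L: members go to different blocks, giving {s0} and {s2}.
The partition is now stable with 5 blocks: {s3} | {s0} | {s5} | {s4} | {s2}.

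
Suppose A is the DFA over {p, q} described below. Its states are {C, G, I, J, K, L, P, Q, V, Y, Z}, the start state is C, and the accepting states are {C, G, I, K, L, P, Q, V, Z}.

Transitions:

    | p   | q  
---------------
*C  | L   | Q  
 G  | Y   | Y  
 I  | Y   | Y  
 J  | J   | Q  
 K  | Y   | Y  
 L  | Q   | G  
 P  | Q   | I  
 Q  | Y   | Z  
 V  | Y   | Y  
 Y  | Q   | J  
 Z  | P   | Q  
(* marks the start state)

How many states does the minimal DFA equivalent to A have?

6

First remove the unreachable states {K,V}; 9 states remain.
P0 = {C,G,I,L,P,Q,Z} | {J,Y}.
Refine {C,G,I,L,P,Q,Z} on symbol p: members go to different blocks, giving {C,L,P,Z} and {G,I,Q}.
Split {C,L,P,Z} by δ(·,p) → {C,Z} and {L,P}.
Refine {J,Y} on symbol p: members go to different blocks, giving {J} and {Y}.
On input q, block {G,I,Q} splits into {G,I} and {Q}.
The partition is now stable with 6 blocks: {C,Z} | {J} | {G,I} | {L,P} | {Y} | {Q}.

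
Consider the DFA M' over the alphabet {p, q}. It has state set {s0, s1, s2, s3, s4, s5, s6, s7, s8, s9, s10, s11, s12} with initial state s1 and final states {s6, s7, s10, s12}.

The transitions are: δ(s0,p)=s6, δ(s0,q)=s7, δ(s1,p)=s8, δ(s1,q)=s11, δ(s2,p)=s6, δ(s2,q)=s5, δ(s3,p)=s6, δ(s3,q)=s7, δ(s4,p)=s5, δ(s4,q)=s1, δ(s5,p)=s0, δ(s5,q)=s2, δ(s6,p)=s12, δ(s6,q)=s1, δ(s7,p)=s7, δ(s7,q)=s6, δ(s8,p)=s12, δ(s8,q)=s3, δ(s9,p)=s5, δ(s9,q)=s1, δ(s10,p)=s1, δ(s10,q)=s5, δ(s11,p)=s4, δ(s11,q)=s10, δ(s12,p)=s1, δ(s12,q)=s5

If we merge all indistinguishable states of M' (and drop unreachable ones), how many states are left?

10

Reachable states from the start: {s0,s1,s2,s3,s4,s5,s6,s7,s8,s10,s11,s12}. Unreachable: {s9} — drop them.
Initial partition by acceptance: {s6,s7,s10,s12} | {s0,s1,s2,s3,s4,s5,s8,s11}.
Refine {s6,s7,s10,s12} on symbol p: members go to different blocks, giving {s6,s7} and {s10,s12}.
On input p, block {s6,s7} splits into {s6} and {s7}.
Refine {s0,s1,s2,s3,s4,s5,s8,s11} on symbol p: members go to different blocks, giving {s1,s4,s5,s11} and {s0,s2,s3} and {s8}.
Split {s1,s4,s5,s11} by δ(·,p) → {s4,s11} and {s1} and {s5}.
Refine {s4,s11} on symbol p: members go to different blocks, giving {s4} and {s11}.
On input q, block {s0,s2,s3} splits into {s0,s3} and {s2}.
No further refinement is possible. Final partition (10 blocks): {s6} | {s4} | {s10,s12} | {s7} | {s0,s3} | {s8} | {s1} | {s5} | {s11} | {s2}.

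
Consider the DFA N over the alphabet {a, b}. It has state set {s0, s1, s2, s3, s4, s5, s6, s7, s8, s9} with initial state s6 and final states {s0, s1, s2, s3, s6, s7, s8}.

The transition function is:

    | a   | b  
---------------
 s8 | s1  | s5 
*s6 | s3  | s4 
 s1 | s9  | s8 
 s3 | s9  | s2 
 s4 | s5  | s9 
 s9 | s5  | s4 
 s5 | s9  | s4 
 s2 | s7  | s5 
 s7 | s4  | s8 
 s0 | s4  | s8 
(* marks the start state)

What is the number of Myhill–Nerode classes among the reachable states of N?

States {s0} cannot be reached from the start state, so discard them.
Start with accepting vs non-accepting: {s1,s2,s3,s6,s7,s8} | {s4,s5,s9}.
Refine {s1,s2,s3,s6,s7,s8} on symbol a: members go to different blocks, giving {s1,s3,s7} and {s2,s6,s8}.
Stable partition: {s1,s3,s7} | {s4,s5,s9} | {s2,s6,s8} — 3 equivalence classes.

3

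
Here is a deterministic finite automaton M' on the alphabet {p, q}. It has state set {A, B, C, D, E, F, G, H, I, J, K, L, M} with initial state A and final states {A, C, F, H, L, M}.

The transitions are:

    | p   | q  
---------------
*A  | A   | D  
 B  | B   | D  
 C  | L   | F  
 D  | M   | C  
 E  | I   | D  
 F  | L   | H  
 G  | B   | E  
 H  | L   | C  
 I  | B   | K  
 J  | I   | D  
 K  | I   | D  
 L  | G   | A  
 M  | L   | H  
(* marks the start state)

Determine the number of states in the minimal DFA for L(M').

Reachable states from the start: {A,B,C,D,E,F,G,H,I,K,L,M}. Unreachable: {J} — drop them.
Start with accepting vs non-accepting: {A,C,F,H,L,M} | {B,D,E,G,I,K}.
Refine {A,C,F,H,L,M} on symbol p: members go to different blocks, giving {A,C,F,H,M} and {L}.
Split {A,C,F,H,M} by δ(·,p) → {C,F,H,M} and {A}.
Split {B,D,E,G,I,K} by δ(·,p) → {B,E,G,I,K} and {D}.
Split {B,E,G,I,K} by δ(·,q) → {B,E,K} and {G,I}.
Refine {B,E,K} on symbol p: members go to different blocks, giving {E,K} and {B}.
The partition is now stable with 7 blocks: {C,F,H,M} | {E,K} | {L} | {A} | {D} | {G,I} | {B}.

7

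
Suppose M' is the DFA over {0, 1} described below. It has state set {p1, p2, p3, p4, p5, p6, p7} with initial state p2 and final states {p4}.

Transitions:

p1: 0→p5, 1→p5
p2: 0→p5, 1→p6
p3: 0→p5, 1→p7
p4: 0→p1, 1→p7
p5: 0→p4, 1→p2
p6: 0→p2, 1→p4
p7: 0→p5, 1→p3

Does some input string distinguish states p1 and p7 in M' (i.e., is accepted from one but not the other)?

Yes

Every state is reachable, so we keep all 7.
P0 = {p4} | {p1,p2,p3,p5,p6,p7}.
Split {p1,p2,p3,p5,p6,p7} by δ(·,0) → {p1,p2,p3,p6,p7} and {p5}.
Refine {p1,p2,p3,p6,p7} on symbol 0: members go to different blocks, giving {p1,p2,p3,p7} and {p6}.
Refine {p1,p2,p3,p7} on symbol 1: members go to different blocks, giving {p3,p7} and {p1} and {p2}.
No further refinement is possible. Final partition (6 blocks): {p4} | {p3,p7} | {p5} | {p6} | {p1} | {p2}.
p1 and p7 end up in different blocks, so they are distinguishable. For instance, the string '10' is accepted from only p1.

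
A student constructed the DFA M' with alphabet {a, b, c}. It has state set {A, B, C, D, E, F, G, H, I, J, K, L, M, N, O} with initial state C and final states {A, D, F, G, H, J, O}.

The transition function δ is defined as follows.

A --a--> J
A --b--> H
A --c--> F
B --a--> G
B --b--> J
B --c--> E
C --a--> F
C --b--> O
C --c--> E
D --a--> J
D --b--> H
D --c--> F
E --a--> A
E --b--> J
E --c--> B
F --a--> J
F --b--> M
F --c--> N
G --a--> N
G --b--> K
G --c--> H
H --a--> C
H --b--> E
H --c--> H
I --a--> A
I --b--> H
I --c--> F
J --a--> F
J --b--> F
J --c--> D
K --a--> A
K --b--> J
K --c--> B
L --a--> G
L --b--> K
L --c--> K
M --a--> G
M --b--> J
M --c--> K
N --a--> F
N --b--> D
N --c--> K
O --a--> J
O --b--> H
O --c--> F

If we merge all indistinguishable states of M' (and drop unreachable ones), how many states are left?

7

Reachable states from the start: {A,B,C,D,E,F,G,H,J,K,M,N,O}. Unreachable: {I,L} — drop them.
P0 = {A,D,F,G,H,J,O} | {B,C,E,K,M,N}.
Refine {A,D,F,G,H,J,O} on symbol a: members go to different blocks, giving {A,D,F,J,O} and {G,H}.
On input b, block {A,D,F,J,O} splits into {A,D,O} and {F} and {J}.
On input a, block {B,C,E,K,M,N} splits into {B,M} and {C,N} and {E,K}.
The partition is now stable with 7 blocks: {A,D,O} | {B,M} | {G,H} | {F} | {J} | {C,N} | {E,K}.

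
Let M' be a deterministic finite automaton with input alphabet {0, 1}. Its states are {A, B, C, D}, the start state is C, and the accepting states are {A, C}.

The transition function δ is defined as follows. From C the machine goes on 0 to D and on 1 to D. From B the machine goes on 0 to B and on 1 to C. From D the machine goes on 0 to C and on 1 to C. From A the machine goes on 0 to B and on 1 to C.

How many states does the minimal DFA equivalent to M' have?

First remove the unreachable states {A,B}; 2 states remain.
P0 = {C} | {D}.
The partition is now stable with 2 blocks: {C} | {D}.

2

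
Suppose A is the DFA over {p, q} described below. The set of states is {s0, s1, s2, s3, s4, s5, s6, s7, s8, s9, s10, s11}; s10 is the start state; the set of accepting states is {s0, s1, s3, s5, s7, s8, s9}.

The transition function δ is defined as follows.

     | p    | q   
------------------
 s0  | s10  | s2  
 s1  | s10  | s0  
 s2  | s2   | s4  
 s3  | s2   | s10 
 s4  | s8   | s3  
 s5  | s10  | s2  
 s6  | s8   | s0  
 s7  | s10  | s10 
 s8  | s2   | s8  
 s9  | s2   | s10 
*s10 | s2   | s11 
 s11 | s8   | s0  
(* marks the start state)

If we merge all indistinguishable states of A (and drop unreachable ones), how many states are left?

States {s1,s5,s6,s7,s9} cannot be reached from the start state, so discard them.
Initial partition by acceptance: {s0,s3,s8} | {s2,s4,s10,s11}.
On input q, block {s0,s3,s8} splits into {s0,s3} and {s8}.
Split {s2,s4,s10,s11} by δ(·,p) → {s2,s10} and {s4,s11}.
Stable partition: {s0,s3} | {s2,s10} | {s8} | {s4,s11} — 4 equivalence classes.

4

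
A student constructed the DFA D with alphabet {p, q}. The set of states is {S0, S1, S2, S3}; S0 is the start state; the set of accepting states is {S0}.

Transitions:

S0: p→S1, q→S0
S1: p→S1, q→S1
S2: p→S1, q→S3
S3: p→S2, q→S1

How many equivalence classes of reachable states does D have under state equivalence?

Reachable states from the start: {S0,S1}. Unreachable: {S2,S3} — drop them.
Start with accepting vs non-accepting: {S0} | {S1}.
No further refinement is possible. Final partition (2 blocks): {S0} | {S1}.

2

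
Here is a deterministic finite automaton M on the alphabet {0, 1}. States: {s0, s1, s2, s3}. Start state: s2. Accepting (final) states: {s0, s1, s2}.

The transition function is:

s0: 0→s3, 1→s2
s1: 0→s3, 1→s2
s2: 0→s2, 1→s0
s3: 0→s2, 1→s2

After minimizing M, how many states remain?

3

First remove the unreachable states {s1}; 3 states remain.
Start with accepting vs non-accepting: {s0,s2} | {s3}.
On input 0, block {s0,s2} splits into {s0} and {s2}.
Stable partition: {s0} | {s3} | {s2} — 3 equivalence classes.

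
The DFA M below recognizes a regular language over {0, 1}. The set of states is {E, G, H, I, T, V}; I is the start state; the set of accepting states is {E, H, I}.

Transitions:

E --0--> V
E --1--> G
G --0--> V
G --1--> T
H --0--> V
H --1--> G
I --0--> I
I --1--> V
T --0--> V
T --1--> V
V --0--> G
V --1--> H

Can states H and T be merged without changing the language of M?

First remove the unreachable states {E}; 5 states remain.
Start with accepting vs non-accepting: {H,I} | {G,T,V}.
Refine {H,I} on symbol 0: members go to different blocks, giving {H} and {I}.
Split {G,T,V} by δ(·,1) → {G,T} and {V}.
Refine {G,T} on symbol 1: members go to different blocks, giving {T} and {G}.
No further refinement is possible. Final partition (5 blocks): {H} | {T} | {I} | {V} | {G}.
H and T end up in different blocks, so they are distinguishable. For instance, the string 'ε' is accepted from only H.

No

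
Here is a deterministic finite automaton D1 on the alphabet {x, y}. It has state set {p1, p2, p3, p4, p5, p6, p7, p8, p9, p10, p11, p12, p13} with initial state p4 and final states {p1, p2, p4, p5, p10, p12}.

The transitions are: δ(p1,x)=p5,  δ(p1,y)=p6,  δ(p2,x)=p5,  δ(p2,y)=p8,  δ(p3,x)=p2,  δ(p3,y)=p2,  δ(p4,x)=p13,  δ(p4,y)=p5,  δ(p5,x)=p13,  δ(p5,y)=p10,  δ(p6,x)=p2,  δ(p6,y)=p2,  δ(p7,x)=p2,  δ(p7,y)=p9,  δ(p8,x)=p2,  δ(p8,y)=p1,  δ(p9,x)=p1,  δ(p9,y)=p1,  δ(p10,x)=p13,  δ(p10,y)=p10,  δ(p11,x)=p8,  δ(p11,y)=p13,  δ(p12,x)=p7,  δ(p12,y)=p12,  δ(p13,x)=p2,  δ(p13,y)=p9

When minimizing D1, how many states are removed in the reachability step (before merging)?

4

BFS from p4 reaches {p1, p2, p4, p5, p6, p8, p9, p10, p13}; the 4 state(s) p3, p7, p11, p12 are never visited.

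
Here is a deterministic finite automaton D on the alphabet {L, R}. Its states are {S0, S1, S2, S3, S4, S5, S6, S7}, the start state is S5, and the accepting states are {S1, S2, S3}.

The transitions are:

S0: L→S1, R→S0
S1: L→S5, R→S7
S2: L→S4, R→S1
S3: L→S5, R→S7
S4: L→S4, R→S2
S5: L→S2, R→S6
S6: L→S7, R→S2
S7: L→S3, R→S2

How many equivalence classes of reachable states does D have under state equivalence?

First remove the unreachable states {S0}; 7 states remain.
Start with accepting vs non-accepting: {S1,S2,S3} | {S4,S5,S6,S7}.
On input R, block {S1,S2,S3} splits into {S1,S3} and {S2}.
On input L, block {S4,S5,S6,S7} splits into {S4,S6} and {S5} and {S7}.
Split {S4,S6} by δ(·,L) → {S4} and {S6}.
The partition is now stable with 6 blocks: {S1,S3} | {S4} | {S2} | {S5} | {S7} | {S6}.

6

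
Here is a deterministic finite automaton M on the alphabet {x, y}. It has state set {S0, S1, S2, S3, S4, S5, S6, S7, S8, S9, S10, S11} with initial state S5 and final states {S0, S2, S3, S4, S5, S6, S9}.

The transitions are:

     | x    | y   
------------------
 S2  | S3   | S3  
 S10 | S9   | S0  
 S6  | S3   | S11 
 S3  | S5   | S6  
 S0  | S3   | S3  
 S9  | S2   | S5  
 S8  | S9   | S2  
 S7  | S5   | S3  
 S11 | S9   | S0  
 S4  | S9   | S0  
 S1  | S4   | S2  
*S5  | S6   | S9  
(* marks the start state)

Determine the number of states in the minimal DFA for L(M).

First remove the unreachable states {S1,S4,S7,S8,S10}; 7 states remain.
Initial partition by acceptance: {S0,S2,S3,S5,S6,S9} | {S11}.
Refine {S0,S2,S3,S5,S6,S9} on symbol y: members go to different blocks, giving {S0,S2,S3,S5,S9} and {S6}.
Split {S0,S2,S3,S5,S9} by δ(·,x) → {S0,S2,S3,S9} and {S5}.
Split {S0,S2,S3,S9} by δ(·,x) → {S0,S2,S9} and {S3}.
Refine {S0,S2,S9} on symbol x: members go to different blocks, giving {S0,S2} and {S9}.
Stable partition: {S0,S2} | {S11} | {S6} | {S5} | {S3} | {S9} — 6 equivalence classes.

6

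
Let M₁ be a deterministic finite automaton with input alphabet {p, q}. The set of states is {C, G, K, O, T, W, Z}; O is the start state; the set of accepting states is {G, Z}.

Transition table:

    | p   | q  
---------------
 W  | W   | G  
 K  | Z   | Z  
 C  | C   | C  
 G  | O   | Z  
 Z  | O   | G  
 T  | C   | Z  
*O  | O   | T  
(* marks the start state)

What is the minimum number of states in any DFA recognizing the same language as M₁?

4

States {K,W} cannot be reached from the start state, so discard them.
Start with accepting vs non-accepting: {G,Z} | {C,O,T}.
Refine {C,O,T} on symbol q: members go to different blocks, giving {C,O} and {T}.
Split {C,O} by δ(·,q) → {O} and {C}.
Stable partition: {G,Z} | {O} | {T} | {C} — 4 equivalence classes.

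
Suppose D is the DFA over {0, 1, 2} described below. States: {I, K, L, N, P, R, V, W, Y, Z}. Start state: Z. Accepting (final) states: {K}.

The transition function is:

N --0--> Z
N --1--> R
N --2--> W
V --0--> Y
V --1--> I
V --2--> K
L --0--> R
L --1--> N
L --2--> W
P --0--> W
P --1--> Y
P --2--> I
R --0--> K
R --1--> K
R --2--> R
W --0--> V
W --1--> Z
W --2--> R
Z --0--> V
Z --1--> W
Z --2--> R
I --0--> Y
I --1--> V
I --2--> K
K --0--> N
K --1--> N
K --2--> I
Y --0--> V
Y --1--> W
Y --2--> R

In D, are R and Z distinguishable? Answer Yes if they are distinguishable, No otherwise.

First remove the unreachable states {L,P}; 8 states remain.
Initial partition by acceptance: {K} | {I,N,R,V,W,Y,Z}.
On input 0, block {I,N,R,V,W,Y,Z} splits into {I,N,V,W,Y,Z} and {R}.
Refine {I,N,V,W,Y,Z} on symbol 1: members go to different blocks, giving {I,V,W,Y,Z} and {N}.
Split {I,V,W,Y,Z} by δ(·,2) → {W,Y,Z} and {I,V}.
No further refinement is possible. Final partition (5 blocks): {K} | {W,Y,Z} | {R} | {N} | {I,V}.
R and Z end up in different blocks, so they are distinguishable. For instance, the string '0' is accepted from only R.

Yes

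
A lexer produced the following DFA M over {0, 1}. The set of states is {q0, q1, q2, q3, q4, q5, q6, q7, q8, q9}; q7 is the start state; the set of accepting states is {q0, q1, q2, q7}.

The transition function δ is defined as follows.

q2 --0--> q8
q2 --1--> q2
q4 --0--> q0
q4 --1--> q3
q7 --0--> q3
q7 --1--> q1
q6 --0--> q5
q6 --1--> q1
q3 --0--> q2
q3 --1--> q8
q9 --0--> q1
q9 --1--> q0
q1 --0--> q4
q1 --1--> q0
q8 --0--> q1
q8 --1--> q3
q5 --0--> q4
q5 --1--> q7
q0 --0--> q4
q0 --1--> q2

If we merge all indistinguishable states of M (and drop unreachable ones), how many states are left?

States {q5,q6,q9} cannot be reached from the start state, so discard them.
Initial partition by acceptance: {q0,q1,q2,q7} | {q3,q4,q8}.
Stable partition: {q0,q1,q2,q7} | {q3,q4,q8} — 2 equivalence classes.

2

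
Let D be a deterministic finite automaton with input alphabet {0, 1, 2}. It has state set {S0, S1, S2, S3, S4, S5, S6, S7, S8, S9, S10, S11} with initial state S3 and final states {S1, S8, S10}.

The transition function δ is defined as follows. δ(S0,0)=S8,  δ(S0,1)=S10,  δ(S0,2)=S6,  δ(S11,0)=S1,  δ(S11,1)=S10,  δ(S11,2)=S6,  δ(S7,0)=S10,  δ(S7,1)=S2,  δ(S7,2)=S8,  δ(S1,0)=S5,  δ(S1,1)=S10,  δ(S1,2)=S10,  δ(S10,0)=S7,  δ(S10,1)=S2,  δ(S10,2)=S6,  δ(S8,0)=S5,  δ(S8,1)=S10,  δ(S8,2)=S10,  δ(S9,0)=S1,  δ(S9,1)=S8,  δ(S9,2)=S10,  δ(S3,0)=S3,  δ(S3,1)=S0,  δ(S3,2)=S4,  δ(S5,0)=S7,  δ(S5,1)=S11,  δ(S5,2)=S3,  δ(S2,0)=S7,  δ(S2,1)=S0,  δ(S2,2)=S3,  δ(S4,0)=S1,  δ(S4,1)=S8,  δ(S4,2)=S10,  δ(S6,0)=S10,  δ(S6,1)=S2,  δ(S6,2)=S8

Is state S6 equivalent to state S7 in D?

States {S9} cannot be reached from the start state, so discard them.
Initial partition by acceptance: {S1,S8,S10} | {S0,S2,S3,S4,S5,S6,S7,S11}.
On input 1, block {S1,S8,S10} splits into {S1,S8} and {S10}.
On input 0, block {S0,S2,S3,S4,S5,S6,S7,S11} splits into {S0,S4,S11} and {S2,S3,S5} and {S6,S7}.
Split {S0,S4,S11} by δ(·,1) → {S0,S11} and {S4}.
Refine {S2,S3,S5} on symbol 0: members go to different blocks, giving {S2,S5} and {S3}.
Stable partition: {S1,S8} | {S0,S11} | {S10} | {S2,S5} | {S6,S7} | {S4} | {S3} — 7 equivalence classes.
S6 and S7 lie in the same block of the stable partition, so they are equivalent — no string distinguishes them.

Yes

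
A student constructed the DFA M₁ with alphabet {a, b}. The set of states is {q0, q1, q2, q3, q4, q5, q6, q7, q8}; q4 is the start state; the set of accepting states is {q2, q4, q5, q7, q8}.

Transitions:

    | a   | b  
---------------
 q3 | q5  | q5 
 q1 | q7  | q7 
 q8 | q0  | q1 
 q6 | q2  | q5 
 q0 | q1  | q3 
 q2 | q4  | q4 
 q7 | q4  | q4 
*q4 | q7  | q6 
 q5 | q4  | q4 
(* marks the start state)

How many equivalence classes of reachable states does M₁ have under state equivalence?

3

First remove the unreachable states {q0,q1,q3,q8}; 5 states remain.
P0 = {q2,q4,q5,q7} | {q6}.
Refine {q2,q4,q5,q7} on symbol b: members go to different blocks, giving {q2,q5,q7} and {q4}.
The partition is now stable with 3 blocks: {q2,q5,q7} | {q6} | {q4}.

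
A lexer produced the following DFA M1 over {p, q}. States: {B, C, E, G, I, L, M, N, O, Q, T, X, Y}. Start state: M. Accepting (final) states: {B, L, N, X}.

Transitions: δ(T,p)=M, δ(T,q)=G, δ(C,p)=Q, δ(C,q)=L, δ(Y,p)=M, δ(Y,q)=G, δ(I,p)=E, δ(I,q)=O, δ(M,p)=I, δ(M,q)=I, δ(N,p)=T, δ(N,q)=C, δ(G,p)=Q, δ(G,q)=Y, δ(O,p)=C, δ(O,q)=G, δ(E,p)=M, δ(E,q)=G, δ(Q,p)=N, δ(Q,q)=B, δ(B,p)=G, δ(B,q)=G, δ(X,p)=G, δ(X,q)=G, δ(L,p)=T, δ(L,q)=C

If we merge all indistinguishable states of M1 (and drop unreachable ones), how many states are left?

9

States {X} cannot be reached from the start state, so discard them.
Initial partition by acceptance: {B,L,N} | {C,E,G,I,M,O,Q,T,Y}.
Split {C,E,G,I,M,O,Q,T,Y} by δ(·,p) → {C,E,G,I,M,O,T,Y} and {Q}.
Refine {C,E,G,I,M,O,T,Y} on symbol p: members go to different blocks, giving {E,I,M,O,T,Y} and {C,G}.
Split {B,L,N} by δ(·,p) → {L,N} and {B}.
On input p, block {E,I,M,O,T,Y} splits into {E,I,M,T,Y} and {O}.
Split {E,I,M,T,Y} by δ(·,q) → {E,T,Y} and {M} and {I}.
Refine {C,G} on symbol q: members go to different blocks, giving {C} and {G}.
The partition is now stable with 9 blocks: {L,N} | {E,T,Y} | {Q} | {C} | {B} | {O} | {M} | {I} | {G}.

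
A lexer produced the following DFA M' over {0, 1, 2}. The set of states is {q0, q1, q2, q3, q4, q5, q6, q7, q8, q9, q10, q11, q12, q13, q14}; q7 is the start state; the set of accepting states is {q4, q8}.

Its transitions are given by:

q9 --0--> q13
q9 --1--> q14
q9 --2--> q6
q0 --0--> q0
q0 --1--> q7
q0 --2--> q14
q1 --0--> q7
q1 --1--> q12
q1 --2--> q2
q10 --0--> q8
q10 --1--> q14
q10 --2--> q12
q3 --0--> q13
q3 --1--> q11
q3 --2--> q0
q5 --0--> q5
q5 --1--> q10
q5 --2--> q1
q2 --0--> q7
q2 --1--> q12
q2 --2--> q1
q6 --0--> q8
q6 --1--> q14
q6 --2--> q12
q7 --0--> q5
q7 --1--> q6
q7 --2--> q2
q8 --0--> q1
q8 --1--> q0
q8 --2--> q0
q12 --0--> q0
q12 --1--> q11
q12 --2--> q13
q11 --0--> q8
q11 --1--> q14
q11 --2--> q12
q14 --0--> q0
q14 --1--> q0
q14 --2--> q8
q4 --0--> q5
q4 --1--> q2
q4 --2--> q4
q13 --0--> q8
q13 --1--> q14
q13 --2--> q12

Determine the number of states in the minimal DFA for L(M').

States {q3,q4,q9} cannot be reached from the start state, so discard them.
P0 = {q8} | {q0,q1,q2,q5,q6,q7,q10,q11,q12,q13,q14}.
On input 0, block {q0,q1,q2,q5,q6,q7,q10,q11,q12,q13,q14} splits into {q0,q1,q2,q5,q7,q12,q14} and {q6,q10,q11,q13}.
Refine {q0,q1,q2,q5,q7,q12,q14} on symbol 1: members go to different blocks, giving {q0,q1,q2,q14} and {q5,q7,q12}.
On input 0, block {q0,q1,q2,q14} splits into {q0,q14} and {q1,q2}.
On input 1, block {q0,q14} splits into {q0} and {q14}.
On input 0, block {q5,q7,q12} splits into {q5,q7} and {q12}.
The partition is now stable with 7 blocks: {q8} | {q0} | {q6,q10,q11,q13} | {q5,q7} | {q1,q2} | {q14} | {q12}.

7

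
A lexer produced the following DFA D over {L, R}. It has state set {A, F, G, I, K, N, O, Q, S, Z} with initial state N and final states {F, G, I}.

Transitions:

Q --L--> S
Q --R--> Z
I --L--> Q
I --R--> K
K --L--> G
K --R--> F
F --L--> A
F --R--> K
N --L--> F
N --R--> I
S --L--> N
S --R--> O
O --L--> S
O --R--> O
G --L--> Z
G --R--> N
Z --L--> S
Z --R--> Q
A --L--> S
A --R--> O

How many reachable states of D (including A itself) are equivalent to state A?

4

Every state is reachable, so we keep all 10.
Initial partition by acceptance: {F,G,I} | {A,K,N,O,Q,S,Z}.
On input L, block {A,K,N,O,Q,S,Z} splits into {A,O,Q,S,Z} and {K,N}.
Refine {A,O,Q,S,Z} on symbol L: members go to different blocks, giving {A,O,Q,Z} and {S}.
The partition is now stable with 4 blocks: {F,G,I} | {A,O,Q,Z} | {K,N} | {S}.
State A belongs to the block {A,O,Q,Z}, which has 4 states.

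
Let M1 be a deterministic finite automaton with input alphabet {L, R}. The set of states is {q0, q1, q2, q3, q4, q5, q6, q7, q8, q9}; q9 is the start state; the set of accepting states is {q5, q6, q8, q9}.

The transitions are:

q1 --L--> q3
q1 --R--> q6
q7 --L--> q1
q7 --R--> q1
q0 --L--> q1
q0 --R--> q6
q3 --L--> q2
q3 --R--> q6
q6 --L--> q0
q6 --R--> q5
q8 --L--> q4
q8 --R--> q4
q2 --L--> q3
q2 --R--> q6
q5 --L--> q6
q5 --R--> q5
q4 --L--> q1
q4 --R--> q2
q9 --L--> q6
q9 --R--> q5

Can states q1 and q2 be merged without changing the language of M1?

Yes

States {q4,q7,q8} cannot be reached from the start state, so discard them.
P0 = {q5,q6,q9} | {q0,q1,q2,q3}.
Refine {q5,q6,q9} on symbol L: members go to different blocks, giving {q5,q9} and {q6}.
No further refinement is possible. Final partition (3 blocks): {q5,q9} | {q0,q1,q2,q3} | {q6}.
q1 and q2 lie in the same block of the stable partition, so they are equivalent — no string distinguishes them.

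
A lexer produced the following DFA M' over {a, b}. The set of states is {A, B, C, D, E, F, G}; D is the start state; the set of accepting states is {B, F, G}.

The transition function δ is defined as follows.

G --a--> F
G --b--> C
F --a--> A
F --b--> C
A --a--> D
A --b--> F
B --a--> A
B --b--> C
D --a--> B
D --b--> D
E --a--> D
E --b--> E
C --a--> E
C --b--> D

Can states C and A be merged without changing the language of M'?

No

First remove the unreachable states {G}; 6 states remain.
P0 = {B,F} | {A,C,D,E}.
Split {A,C,D,E} by δ(·,a) → {A,C,E} and {D}.
On input a, block {A,C,E} splits into {A,E} and {C}.
On input b, block {A,E} splits into {A} and {E}.
No further refinement is possible. Final partition (5 blocks): {B,F} | {A} | {D} | {C} | {E}.
C and A end up in different blocks, so they are distinguishable. For instance, the string 'b' is accepted from only A.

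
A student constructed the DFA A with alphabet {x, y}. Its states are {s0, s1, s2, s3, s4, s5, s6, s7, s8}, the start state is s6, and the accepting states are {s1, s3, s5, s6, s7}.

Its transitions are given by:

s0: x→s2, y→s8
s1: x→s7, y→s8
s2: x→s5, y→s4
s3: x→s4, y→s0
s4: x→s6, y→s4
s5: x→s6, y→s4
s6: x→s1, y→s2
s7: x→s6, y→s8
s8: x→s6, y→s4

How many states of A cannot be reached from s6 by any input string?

2

BFS from s6 reaches {s1, s2, s4, s5, s6, s7, s8}; the 2 state(s) s0, s3 are never visited.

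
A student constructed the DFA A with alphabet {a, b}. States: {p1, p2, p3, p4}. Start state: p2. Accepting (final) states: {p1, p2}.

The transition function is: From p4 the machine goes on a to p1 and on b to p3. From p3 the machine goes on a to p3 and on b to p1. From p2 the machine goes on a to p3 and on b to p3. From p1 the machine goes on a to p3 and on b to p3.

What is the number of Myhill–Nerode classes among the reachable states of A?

Reachable states from the start: {p1,p2,p3}. Unreachable: {p4} — drop them.
P0 = {p1,p2} | {p3}.
Stable partition: {p1,p2} | {p3} — 2 equivalence classes.

2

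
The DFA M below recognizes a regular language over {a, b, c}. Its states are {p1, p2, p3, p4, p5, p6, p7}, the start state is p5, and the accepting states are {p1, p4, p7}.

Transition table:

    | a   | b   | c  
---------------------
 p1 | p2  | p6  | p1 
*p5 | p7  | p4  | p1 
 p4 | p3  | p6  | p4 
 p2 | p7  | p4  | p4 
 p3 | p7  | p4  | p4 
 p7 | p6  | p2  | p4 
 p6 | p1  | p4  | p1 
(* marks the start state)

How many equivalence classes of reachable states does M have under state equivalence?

2

Start with accepting vs non-accepting: {p1,p4,p7} | {p2,p3,p5,p6}.
No further refinement is possible. Final partition (2 blocks): {p1,p4,p7} | {p2,p3,p5,p6}.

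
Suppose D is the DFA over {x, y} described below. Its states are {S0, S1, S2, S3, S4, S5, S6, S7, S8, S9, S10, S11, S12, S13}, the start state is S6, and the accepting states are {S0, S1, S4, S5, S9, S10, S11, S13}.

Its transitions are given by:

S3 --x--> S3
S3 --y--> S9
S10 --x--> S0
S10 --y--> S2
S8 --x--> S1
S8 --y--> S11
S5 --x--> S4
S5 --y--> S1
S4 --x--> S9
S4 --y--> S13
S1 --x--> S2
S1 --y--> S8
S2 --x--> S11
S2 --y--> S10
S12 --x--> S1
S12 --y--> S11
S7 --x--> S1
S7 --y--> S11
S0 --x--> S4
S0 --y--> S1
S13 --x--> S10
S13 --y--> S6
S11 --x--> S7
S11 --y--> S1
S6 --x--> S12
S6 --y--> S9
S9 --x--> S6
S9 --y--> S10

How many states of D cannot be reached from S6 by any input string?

2

Starting at S6 and following transitions, the reachable set is {S0, S1, S2, S4, S6, S7, S8, S9, S10, S11, S12, S13}. That leaves S3, S5 unreachable — 2 in total.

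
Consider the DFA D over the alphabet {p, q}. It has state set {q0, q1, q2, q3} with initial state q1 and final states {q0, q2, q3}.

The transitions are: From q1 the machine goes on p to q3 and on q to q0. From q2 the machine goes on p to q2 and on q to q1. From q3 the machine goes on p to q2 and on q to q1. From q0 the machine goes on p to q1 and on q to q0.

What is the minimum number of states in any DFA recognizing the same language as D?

All states are reachable from the start state.
Start with accepting vs non-accepting: {q0,q2,q3} | {q1}.
Refine {q0,q2,q3} on symbol p: members go to different blocks, giving {q2,q3} and {q0}.
No further refinement is possible. Final partition (3 blocks): {q2,q3} | {q1} | {q0}.

3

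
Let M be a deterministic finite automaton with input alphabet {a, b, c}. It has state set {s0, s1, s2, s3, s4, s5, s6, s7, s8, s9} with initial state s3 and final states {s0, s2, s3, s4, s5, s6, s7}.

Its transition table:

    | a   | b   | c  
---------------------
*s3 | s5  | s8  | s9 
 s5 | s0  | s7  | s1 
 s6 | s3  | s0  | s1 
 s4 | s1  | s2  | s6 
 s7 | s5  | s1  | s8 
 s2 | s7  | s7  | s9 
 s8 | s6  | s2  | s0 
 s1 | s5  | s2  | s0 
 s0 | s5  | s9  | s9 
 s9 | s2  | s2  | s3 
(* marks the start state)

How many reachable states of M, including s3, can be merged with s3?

States {s4} cannot be reached from the start state, so discard them.
Start with accepting vs non-accepting: {s0,s2,s3,s5,s6,s7} | {s1,s8,s9}.
Refine {s0,s2,s3,s5,s6,s7} on symbol b: members go to different blocks, giving {s0,s3,s7} and {s2,s5,s6}.
The partition is now stable with 3 blocks: {s0,s3,s7} | {s1,s8,s9} | {s2,s5,s6}.
State s3 belongs to the block {s0,s3,s7}, which has 3 states.

3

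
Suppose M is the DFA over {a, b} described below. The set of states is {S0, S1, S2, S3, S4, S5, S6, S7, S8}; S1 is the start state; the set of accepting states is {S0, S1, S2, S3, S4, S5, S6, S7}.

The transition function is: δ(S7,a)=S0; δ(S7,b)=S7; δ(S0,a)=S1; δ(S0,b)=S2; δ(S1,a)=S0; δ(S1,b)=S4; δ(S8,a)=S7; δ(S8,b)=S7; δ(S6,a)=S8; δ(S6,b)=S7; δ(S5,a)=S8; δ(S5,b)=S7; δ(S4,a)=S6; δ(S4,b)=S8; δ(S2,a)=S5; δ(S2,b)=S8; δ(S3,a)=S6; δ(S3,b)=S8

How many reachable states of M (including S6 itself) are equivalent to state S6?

2

First remove the unreachable states {S3}; 8 states remain.
Initial partition by acceptance: {S0,S1,S2,S4,S5,S6,S7} | {S8}.
On input a, block {S0,S1,S2,S4,S5,S6,S7} splits into {S0,S1,S2,S4,S7} and {S5,S6}.
On input a, block {S0,S1,S2,S4,S7} splits into {S0,S1,S7} and {S2,S4}.
Refine {S0,S1,S7} on symbol b: members go to different blocks, giving {S0,S1} and {S7}.
Stable partition: {S0,S1} | {S8} | {S5,S6} | {S2,S4} | {S7} — 5 equivalence classes.
The equivalence class containing S6 is {S5,S6}, of size 2.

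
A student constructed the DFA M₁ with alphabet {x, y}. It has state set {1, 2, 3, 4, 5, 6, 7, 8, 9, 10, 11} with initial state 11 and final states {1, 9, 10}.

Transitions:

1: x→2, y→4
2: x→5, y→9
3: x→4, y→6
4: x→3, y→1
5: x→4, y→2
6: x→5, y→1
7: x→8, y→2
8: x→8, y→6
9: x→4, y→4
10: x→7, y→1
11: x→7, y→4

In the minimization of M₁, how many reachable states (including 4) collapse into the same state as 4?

3

States {10} cannot be reached from the start state, so discard them.
Initial partition by acceptance: {1,9} | {2,3,4,5,6,7,8,11}.
Refine {2,3,4,5,6,7,8,11} on symbol y: members go to different blocks, giving {3,5,7,8,11} and {2,4,6}.
On input x, block {3,5,7,8,11} splits into {7,8,11} and {3,5}.
No further refinement is possible. Final partition (4 blocks): {1,9} | {7,8,11} | {2,4,6} | {3,5}.
State 4 belongs to the block {2,4,6}, which has 3 states.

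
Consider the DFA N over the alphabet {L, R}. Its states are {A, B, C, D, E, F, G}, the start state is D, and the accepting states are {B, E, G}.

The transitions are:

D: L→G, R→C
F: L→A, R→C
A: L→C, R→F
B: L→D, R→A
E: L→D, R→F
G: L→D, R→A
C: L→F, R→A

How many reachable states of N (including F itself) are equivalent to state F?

3

Reachable states from the start: {A,C,D,F,G}. Unreachable: {B,E} — drop them.
P0 = {G} | {A,C,D,F}.
Split {A,C,D,F} by δ(·,L) → {A,C,F} and {D}.
The partition is now stable with 3 blocks: {G} | {A,C,F} | {D}.
State F belongs to the block {A,C,F}, which has 3 states.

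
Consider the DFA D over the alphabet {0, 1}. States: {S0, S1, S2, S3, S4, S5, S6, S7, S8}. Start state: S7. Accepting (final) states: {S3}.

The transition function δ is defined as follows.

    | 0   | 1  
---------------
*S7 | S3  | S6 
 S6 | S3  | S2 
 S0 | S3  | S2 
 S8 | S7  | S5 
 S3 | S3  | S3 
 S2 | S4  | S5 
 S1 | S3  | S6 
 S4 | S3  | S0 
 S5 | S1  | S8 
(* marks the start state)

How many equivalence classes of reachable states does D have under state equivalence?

4

P0 = {S3} | {S0,S1,S2,S4,S5,S6,S7,S8}.
Refine {S0,S1,S2,S4,S5,S6,S7,S8} on symbol 0: members go to different blocks, giving {S0,S1,S4,S6,S7} and {S2,S5,S8}.
On input 1, block {S0,S1,S4,S6,S7} splits into {S1,S4,S7} and {S0,S6}.
No further refinement is possible. Final partition (4 blocks): {S3} | {S1,S4,S7} | {S2,S5,S8} | {S0,S6}.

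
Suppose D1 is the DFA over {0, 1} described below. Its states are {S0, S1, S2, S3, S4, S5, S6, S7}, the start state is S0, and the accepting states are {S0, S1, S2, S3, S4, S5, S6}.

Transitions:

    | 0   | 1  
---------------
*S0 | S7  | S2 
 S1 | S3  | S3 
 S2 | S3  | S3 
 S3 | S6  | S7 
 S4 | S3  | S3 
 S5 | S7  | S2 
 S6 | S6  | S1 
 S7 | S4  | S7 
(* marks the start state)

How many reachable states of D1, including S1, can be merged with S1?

States {S5} cannot be reached from the start state, so discard them.
Start with accepting vs non-accepting: {S0,S1,S2,S3,S4,S6} | {S7}.
Split {S0,S1,S2,S3,S4,S6} by δ(·,0) → {S1,S2,S3,S4,S6} and {S0}.
On input 1, block {S1,S2,S3,S4,S6} splits into {S1,S2,S4,S6} and {S3}.
On input 0, block {S1,S2,S4,S6} splits into {S1,S2,S4} and {S6}.
Stable partition: {S1,S2,S4} | {S7} | {S0} | {S3} | {S6} — 5 equivalence classes.
The equivalence class containing S1 is {S1,S2,S4}, of size 3.

3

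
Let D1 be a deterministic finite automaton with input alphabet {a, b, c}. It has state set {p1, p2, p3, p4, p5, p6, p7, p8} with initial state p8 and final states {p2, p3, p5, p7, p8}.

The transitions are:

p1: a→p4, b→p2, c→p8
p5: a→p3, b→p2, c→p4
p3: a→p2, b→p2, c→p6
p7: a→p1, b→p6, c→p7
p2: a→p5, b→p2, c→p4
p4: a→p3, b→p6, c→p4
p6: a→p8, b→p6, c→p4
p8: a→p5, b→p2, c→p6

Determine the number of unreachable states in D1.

2

No path from p8 leads to p1, p7; the other 6 states are all reachable.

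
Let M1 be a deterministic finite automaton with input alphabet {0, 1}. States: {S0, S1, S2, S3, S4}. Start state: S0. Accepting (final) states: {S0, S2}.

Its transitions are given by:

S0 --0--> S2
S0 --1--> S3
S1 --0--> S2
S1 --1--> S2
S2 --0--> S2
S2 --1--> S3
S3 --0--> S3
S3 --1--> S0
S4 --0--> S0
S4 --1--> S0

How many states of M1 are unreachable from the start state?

2

No path from S0 leads to S1, S4; the other 3 states are all reachable.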